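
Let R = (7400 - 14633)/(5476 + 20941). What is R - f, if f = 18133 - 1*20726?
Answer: 68492048/26417 ≈ 2592.7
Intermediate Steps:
R = -7233/26417 ≈ -0.27380
f = -2593 (f = 18133 - 20726 = -2593)
R - f = -7233/26417 - 1*(-2593) = -7233/26417 + 2593 = 68492048/26417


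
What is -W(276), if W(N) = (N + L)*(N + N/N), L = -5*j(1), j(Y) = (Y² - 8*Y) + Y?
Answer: -84762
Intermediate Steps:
j(Y) = Y² - 7*Y
L = 30 (L = -5*(-7 + 1) = -5*(-6) = 30)
W(N) = (1 + N)*(30 + N) (W(N) = (N + 30)*(N + N/N) = (30 + N)*(N + 1) = (30 + N)*(1 + N) = (1 + N)*(30 + N))
-W(276) = -(30 + 276² + 31*276) = -(30 + 76176 + 8556) = -1*84762 = -84762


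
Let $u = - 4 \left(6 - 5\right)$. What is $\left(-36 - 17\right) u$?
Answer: $212$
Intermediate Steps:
$u = -4$ ($u = \left(-4\right) 1 = -4$)
$\left(-36 - 17\right) u = \left(-36 - 17\right) \left(-4\right) = \left(-53\right) \left(-4\right) = 212$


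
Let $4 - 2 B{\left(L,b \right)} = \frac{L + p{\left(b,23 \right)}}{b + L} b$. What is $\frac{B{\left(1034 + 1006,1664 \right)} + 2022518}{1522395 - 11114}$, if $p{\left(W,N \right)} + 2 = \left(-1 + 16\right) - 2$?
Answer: $\frac{936213456}{699723103} \approx 1.338$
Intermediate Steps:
$p{\left(W,N \right)} = 11$ ($p{\left(W,N \right)} = -2 + \left(\left(-1 + 16\right) - 2\right) = -2 + \left(15 - 2\right) = -2 + 13 = 11$)
$B{\left(L,b \right)} = 2 - \frac{b \left(11 + L\right)}{2 \left(L + b\right)}$ ($B{\left(L,b \right)} = 2 - \frac{\frac{L + 11}{b + L} b}{2} = 2 - \frac{\frac{11 + L}{L + b} b}{2} = 2 - \frac{b \frac{1}{L + b} \left(11 + L\right)}{2} = 2 - \frac{b \left(11 + L\right)}{2 \left(L + b\right)}$)
$\frac{B{\left(1034 + 1006,1664 \right)} + 2022518}{1522395 - 11114} = \frac{\frac{\left(-7\right) 1664 + 4 \left(1034 + 1006\right) - \left(1034 + 1006\right) 1664}{2 \left(\left(1034 + 1006\right) + 1664\right)} + 2022518}{1522395 - 11114} = \frac{\frac{-11648 + 4 \cdot 2040 - 2040 \cdot 1664}{2 \left(2040 + 1664\right)} + 2022518}{1522395 + \left(-578741 + 567627\right)} = \frac{\frac{-11648 + 8160 - 3394560}{2 \cdot 3704} + 2022518}{1522395 - 11114} = \frac{\frac{1}{2} \cdot \frac{1}{3704} \left(-3398048\right) + 2022518}{1511281} = \left(- \frac{212378}{463} + 2022518\right) \frac{1}{1511281} = \frac{936213456}{463} \cdot \frac{1}{1511281} = \frac{936213456}{699723103}$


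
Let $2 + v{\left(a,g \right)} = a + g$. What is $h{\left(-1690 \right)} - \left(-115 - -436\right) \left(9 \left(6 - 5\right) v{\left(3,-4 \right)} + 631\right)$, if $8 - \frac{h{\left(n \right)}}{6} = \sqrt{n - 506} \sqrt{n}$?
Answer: $-193836 + 468 \sqrt{610} \approx -1.8228 \cdot 10^{5}$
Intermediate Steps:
$v{\left(a,g \right)} = -2 + a + g$ ($v{\left(a,g \right)} = -2 + \left(a + g\right) = -2 + a + g$)
$h{\left(n \right)} = 48 - 6 \sqrt{n} \sqrt{-506 + n}$ ($h{\left(n \right)} = 48 - 6 \sqrt{n - 506} \sqrt{n} = 48 - 6 \sqrt{-506 + n} \sqrt{n} = 48 - 6 \sqrt{n} \sqrt{-506 + n}$)
$h{\left(-1690 \right)} - \left(-115 - -436\right) \left(9 \left(6 - 5\right) v{\left(3,-4 \right)} + 631\right) = \left(48 - 6 \sqrt{-1690} \sqrt{-506 - 1690}\right) - \left(-115 - -436\right) \left(9 \left(6 - 5\right) \left(-2 + 3 - 4\right) + 631\right) = \left(48 - 6 \cdot 13 i \sqrt{10} \sqrt{-2196}\right) - \left(-115 + 436\right) \left(9 \cdot 1 \left(-3\right) + 631\right) = \left(48 - 6 \cdot 13 i \sqrt{10} \cdot 6 i \sqrt{61}\right) - 321 \left(9 \left(-3\right) + 631\right) = \left(48 + 468 \sqrt{610}\right) - 321 \left(-27 + 631\right) = \left(48 + 468 \sqrt{610}\right) - 321 \cdot 604 = \left(48 + 468 \sqrt{610}\right) - 193884 = -193836 + 468 \sqrt{610}$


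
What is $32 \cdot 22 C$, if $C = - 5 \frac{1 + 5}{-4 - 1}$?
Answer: $4224$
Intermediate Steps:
$C = 6$ ($C = - 5 \frac{6}{-5} = - 5 \cdot 6 \left(- \frac{1}{5}\right) = \left(-5\right) \left(- \frac{6}{5}\right) = 6$)
$32 \cdot 22 C = 32 \cdot 22 \cdot 6 = 704 \cdot 6 = 4224$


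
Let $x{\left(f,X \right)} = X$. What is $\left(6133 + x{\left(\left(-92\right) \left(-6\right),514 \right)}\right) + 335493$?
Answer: $342140$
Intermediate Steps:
$\left(6133 + x{\left(\left(-92\right) \left(-6\right),514 \right)}\right) + 335493 = \left(6133 + 514\right) + 335493 = 6647 + 335493 = 342140$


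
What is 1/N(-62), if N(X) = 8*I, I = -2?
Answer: -1/16 ≈ -0.062500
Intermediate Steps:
N(X) = -16 (N(X) = 8*(-2) = -16)
1/N(-62) = 1/(-16) = -1/16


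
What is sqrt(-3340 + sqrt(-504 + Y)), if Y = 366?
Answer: sqrt(-3340 + I*sqrt(138)) ≈ 0.1016 + 57.793*I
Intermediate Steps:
sqrt(-3340 + sqrt(-504 + Y)) = sqrt(-3340 + sqrt(-504 + 366)) = sqrt(-3340 + sqrt(-138)) = sqrt(-3340 + I*sqrt(138))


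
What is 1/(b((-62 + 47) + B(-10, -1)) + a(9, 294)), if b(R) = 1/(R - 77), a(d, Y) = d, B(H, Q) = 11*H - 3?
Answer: 205/1844 ≈ 0.11117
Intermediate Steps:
B(H, Q) = -3 + 11*H
b(R) = 1/(-77 + R)
1/(b((-62 + 47) + B(-10, -1)) + a(9, 294)) = 1/(1/(-77 + ((-62 + 47) + (-3 + 11*(-10)))) + 9) = 1/(1/(-77 + (-15 + (-3 - 110))) + 9) = 1/(1/(-77 + (-15 - 113)) + 9) = 1/(1/(-77 - 128) + 9) = 1/(1/(-205) + 9) = 1/(-1/205 + 9) = 1/(1844/205) = 205/1844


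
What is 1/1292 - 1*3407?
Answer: -4401843/1292 ≈ -3407.0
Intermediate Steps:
1/1292 - 1*3407 = 1/1292 - 3407 = -4401843/1292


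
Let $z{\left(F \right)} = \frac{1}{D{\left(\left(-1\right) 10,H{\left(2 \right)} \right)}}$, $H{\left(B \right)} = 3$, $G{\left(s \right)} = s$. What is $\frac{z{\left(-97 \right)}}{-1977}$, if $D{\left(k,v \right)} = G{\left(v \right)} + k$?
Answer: $\frac{1}{13839} \approx 7.226 \cdot 10^{-5}$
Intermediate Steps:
$D{\left(k,v \right)} = k + v$ ($D{\left(k,v \right)} = v + k = k + v$)
$z{\left(F \right)} = - \frac{1}{7}$ ($z{\left(F \right)} = \frac{1}{\left(-1\right) 10 + 3} = \frac{1}{-10 + 3} = \frac{1}{-7} = - \frac{1}{7}$)
$\frac{z{\left(-97 \right)}}{-1977} = - \frac{1}{7 \left(-1977\right)} = \left(- \frac{1}{7}\right) \left(- \frac{1}{1977}\right) = \frac{1}{13839}$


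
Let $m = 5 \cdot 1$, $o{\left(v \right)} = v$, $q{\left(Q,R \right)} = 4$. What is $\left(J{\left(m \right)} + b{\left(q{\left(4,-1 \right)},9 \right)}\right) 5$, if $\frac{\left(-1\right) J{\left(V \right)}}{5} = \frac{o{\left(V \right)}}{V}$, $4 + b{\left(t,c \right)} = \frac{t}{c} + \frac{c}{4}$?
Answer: $- \frac{1135}{36} \approx -31.528$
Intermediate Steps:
$b{\left(t,c \right)} = -4 + \frac{c}{4} + \frac{t}{c}$ ($b{\left(t,c \right)} = -4 + \left(\frac{t}{c} + \frac{c}{4}\right) = -4 + \left(\frac{c}{4} + \frac{t}{c}\right) = -4 + \frac{c}{4} + \frac{t}{c}$)
$m = 5$
$J{\left(V \right)} = -5$ ($J{\left(V \right)} = - 5 \frac{V}{V} = \left(-5\right) 1 = -5$)
$\left(J{\left(m \right)} + b{\left(q{\left(4,-1 \right)},9 \right)}\right) 5 = \left(-5 + \left(-4 + \frac{1}{4} \cdot 9 + \frac{4}{9}\right)\right) 5 = \left(-5 + \left(-4 + \frac{9}{4} + 4 \cdot \frac{1}{9}\right)\right) 5 = \left(-5 + \left(-4 + \frac{9}{4} + \frac{4}{9}\right)\right) 5 = \left(-5 - \frac{47}{36}\right) 5 = \left(- \frac{227}{36}\right) 5 = - \frac{1135}{36}$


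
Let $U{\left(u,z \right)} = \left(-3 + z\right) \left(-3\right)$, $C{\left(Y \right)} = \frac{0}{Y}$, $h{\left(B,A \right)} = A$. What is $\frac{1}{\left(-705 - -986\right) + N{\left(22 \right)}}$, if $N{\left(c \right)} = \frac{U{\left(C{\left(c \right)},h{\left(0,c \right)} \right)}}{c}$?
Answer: $\frac{22}{6125} \approx 0.0035918$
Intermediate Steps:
$C{\left(Y \right)} = 0$
$U{\left(u,z \right)} = 9 - 3 z$
$N{\left(c \right)} = \frac{9 - 3 c}{c}$
$\frac{1}{\left(-705 - -986\right) + N{\left(22 \right)}} = \frac{1}{\left(-705 - -986\right) - \left(3 - \frac{9}{22}\right)} = \frac{1}{\left(-705 + 986\right) + \left(-3 + 9 \cdot \frac{1}{22}\right)} = \frac{1}{281 + \left(-3 + \frac{9}{22}\right)} = \frac{1}{281 - \frac{57}{22}} = \frac{1}{\frac{6125}{22}} = \frac{22}{6125}$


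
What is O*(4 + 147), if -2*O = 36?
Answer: -2718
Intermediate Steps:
O = -18 (O = -1/2*36 = -18)
O*(4 + 147) = -18*(4 + 147) = -18*151 = -2718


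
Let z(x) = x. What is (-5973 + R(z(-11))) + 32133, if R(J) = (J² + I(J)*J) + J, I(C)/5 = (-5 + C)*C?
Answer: 16590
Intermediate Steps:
I(C) = 5*C*(-5 + C) (I(C) = 5*((-5 + C)*C) = 5*(C*(-5 + C)) = 5*C*(-5 + C))
R(J) = J + J² + 5*J²*(-5 + J) (R(J) = (J² + (5*J*(-5 + J))*J) + J = (J² + 5*J²*(-5 + J)) + J = J + J² + 5*J²*(-5 + J))
(-5973 + R(z(-11))) + 32133 = (-5973 - 11*(1 - 11 + 5*(-11)*(-5 - 11))) + 32133 = (-5973 - 11*(1 - 11 + 5*(-11)*(-16))) + 32133 = (-5973 - 11*(1 - 11 + 880)) + 32133 = (-5973 - 11*870) + 32133 = (-5973 - 9570) + 32133 = -15543 + 32133 = 16590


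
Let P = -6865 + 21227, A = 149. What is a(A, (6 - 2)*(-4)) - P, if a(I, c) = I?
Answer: -14213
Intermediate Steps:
P = 14362
a(A, (6 - 2)*(-4)) - P = 149 - 1*14362 = 149 - 14362 = -14213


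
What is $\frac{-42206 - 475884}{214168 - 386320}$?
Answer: $\frac{259045}{86076} \approx 3.0095$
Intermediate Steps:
$\frac{-42206 - 475884}{214168 - 386320} = - \frac{518090}{-172152} = \left(-518090\right) \left(- \frac{1}{172152}\right) = \frac{259045}{86076}$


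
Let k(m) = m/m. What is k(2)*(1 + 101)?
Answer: 102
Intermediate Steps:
k(m) = 1
k(2)*(1 + 101) = 1*(1 + 101) = 1*102 = 102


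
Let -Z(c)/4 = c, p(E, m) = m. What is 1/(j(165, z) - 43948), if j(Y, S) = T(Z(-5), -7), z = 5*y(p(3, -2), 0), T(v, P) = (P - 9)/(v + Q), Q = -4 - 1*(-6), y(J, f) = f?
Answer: -11/483436 ≈ -2.2754e-5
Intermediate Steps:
Z(c) = -4*c
Q = 2 (Q = -4 + 6 = 2)
T(v, P) = (-9 + P)/(2 + v) (T(v, P) = (P - 9)/(v + 2) = (-9 + P)/(2 + v))
z = 0 (z = 5*0 = 0)
j(Y, S) = -8/11 (j(Y, S) = (-9 - 7)/(2 - 4*(-5)) = -16/(2 + 20) = -16/22 = (1/22)*(-16) = -8/11)
1/(j(165, z) - 43948) = 1/(-8/11 - 43948) = 1/(-483436/11) = -11/483436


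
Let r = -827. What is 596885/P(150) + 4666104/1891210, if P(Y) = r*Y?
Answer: -11000093593/4692092010 ≈ -2.3444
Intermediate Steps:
P(Y) = -827*Y
596885/P(150) + 4666104/1891210 = 596885/((-827*150)) + 4666104/1891210 = 596885/(-124050) + 4666104*(1/1891210) = 596885*(-1/124050) + 2333052/945605 = -119377/24810 + 2333052/945605 = -11000093593/4692092010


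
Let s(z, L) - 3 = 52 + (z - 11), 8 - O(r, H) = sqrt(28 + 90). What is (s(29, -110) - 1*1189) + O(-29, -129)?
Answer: -1108 - sqrt(118) ≈ -1118.9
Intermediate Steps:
O(r, H) = 8 - sqrt(118) (O(r, H) = 8 - sqrt(28 + 90) = 8 - sqrt(118))
s(z, L) = 44 + z (s(z, L) = 3 + (52 + (z - 11)) = 3 + (52 + (-11 + z)) = 3 + (41 + z) = 44 + z)
(s(29, -110) - 1*1189) + O(-29, -129) = ((44 + 29) - 1*1189) + (8 - sqrt(118)) = (73 - 1189) + (8 - sqrt(118)) = -1116 + (8 - sqrt(118)) = -1108 - sqrt(118)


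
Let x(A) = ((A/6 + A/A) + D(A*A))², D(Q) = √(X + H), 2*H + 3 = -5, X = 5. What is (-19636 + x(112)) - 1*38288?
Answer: -517472/9 ≈ -57497.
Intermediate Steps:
H = -4 (H = -3/2 + (½)*(-5) = -3/2 - 5/2 = -4)
D(Q) = 1 (D(Q) = √(5 - 4) = √1 = 1)
x(A) = (2 + A/6)² (x(A) = ((A/6 + A/A) + 1)² = ((A*(⅙) + 1) + 1)² = ((A/6 + 1) + 1)² = ((1 + A/6) + 1)² = (2 + A/6)²)
(-19636 + x(112)) - 1*38288 = (-19636 + (12 + 112)²/36) - 1*38288 = (-19636 + (1/36)*124²) - 38288 = (-19636 + (1/36)*15376) - 38288 = (-19636 + 3844/9) - 38288 = -172880/9 - 38288 = -517472/9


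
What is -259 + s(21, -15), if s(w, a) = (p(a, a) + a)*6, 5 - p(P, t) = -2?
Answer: -307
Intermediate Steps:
p(P, t) = 7 (p(P, t) = 5 - 1*(-2) = 5 + 2 = 7)
s(w, a) = 42 + 6*a (s(w, a) = (7 + a)*6 = 42 + 6*a)
-259 + s(21, -15) = -259 + (42 + 6*(-15)) = -259 + (42 - 90) = -259 - 48 = -307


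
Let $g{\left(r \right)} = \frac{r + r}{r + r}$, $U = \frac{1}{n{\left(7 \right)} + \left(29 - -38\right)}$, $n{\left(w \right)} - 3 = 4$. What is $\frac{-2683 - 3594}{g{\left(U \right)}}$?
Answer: $-6277$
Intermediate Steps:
$n{\left(w \right)} = 7$ ($n{\left(w \right)} = 3 + 4 = 7$)
$U = \frac{1}{74}$ ($U = \frac{1}{7 + \left(29 - -38\right)} = \frac{1}{7 + \left(29 + 38\right)} = \frac{1}{7 + 67} = \frac{1}{74} \approx 0.013514$)
$g{\left(r \right)} = 1$ ($g{\left(r \right)} = \frac{2 r}{2 r} = 2 r \frac{1}{2 r} = 1$)
$\frac{-2683 - 3594}{g{\left(U \right)}} = \frac{-2683 - 3594}{1} = \left(-2683 - 3594\right) 1 = \left(-6277\right) 1 = -6277$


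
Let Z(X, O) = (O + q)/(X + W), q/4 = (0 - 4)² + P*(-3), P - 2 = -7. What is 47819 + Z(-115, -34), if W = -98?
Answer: 3395119/71 ≈ 47819.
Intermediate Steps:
P = -5 (P = 2 - 7 = -5)
q = 124 (q = 4*((0 - 4)² - 5*(-3)) = 4*((-4)² + 15) = 4*(16 + 15) = 4*31 = 124)
Z(X, O) = (124 + O)/(-98 + X) (Z(X, O) = (O + 124)/(X - 98) = (124 + O)/(-98 + X))
47819 + Z(-115, -34) = 47819 + (124 - 34)/(-98 - 115) = 47819 + 90/(-213) = 47819 - 1/213*90 = 47819 - 30/71 = 3395119/71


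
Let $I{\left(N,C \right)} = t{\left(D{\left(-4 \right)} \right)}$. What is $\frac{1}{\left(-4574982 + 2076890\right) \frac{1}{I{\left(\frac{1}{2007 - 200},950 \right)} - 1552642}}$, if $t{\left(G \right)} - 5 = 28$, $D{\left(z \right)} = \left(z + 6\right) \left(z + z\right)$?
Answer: $\frac{1552609}{2498092} \approx 0.62152$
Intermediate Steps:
$D{\left(z \right)} = 2 z \left(6 + z\right)$ ($D{\left(z \right)} = \left(6 + z\right) 2 z = 2 z \left(6 + z\right)$)
$t{\left(G \right)} = 33$ ($t{\left(G \right)} = 5 + 28 = 33$)
$I{\left(N,C \right)} = 33$
$\frac{1}{\left(-4574982 + 2076890\right) \frac{1}{I{\left(\frac{1}{2007 - 200},950 \right)} - 1552642}} = \frac{1}{\left(-4574982 + 2076890\right) \frac{1}{33 - 1552642}} = \frac{1}{\left(-2498092\right) \frac{1}{-1552609}} = \frac{1}{\left(-2498092\right) \left(- \frac{1}{1552609}\right)} = \frac{1}{\frac{2498092}{1552609}} = \frac{1552609}{2498092}$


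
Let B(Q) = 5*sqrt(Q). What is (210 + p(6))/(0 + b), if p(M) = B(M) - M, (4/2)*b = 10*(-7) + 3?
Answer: -408/67 - 10*sqrt(6)/67 ≈ -6.4551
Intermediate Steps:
b = -67/2 (b = (10*(-7) + 3)/2 = (-70 + 3)/2 = (1/2)*(-67) = -67/2 ≈ -33.500)
p(M) = -M + 5*sqrt(M) (p(M) = 5*sqrt(M) - M = -M + 5*sqrt(M))
(210 + p(6))/(0 + b) = (210 + (-1*6 + 5*sqrt(6)))/(0 - 67/2) = (210 + (-6 + 5*sqrt(6)))/(-67/2) = (204 + 5*sqrt(6))*(-2/67) = -408/67 - 10*sqrt(6)/67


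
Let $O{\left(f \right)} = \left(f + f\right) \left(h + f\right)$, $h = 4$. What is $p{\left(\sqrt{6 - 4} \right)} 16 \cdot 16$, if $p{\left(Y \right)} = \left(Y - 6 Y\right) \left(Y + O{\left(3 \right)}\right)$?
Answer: $-2560 - 53760 \sqrt{2} \approx -78588.0$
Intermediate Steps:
$O{\left(f \right)} = 2 f \left(4 + f\right)$ ($O{\left(f \right)} = \left(f + f\right) \left(4 + f\right) = 2 f \left(4 + f\right)$)
$p{\left(Y \right)} = - 5 Y \left(42 + Y\right)$ ($p{\left(Y \right)} = \left(Y - 6 Y\right) \left(Y + 2 \cdot 3 \left(4 + 3\right)\right) = - 5 Y \left(Y + 2 \cdot 3 \cdot 7\right) = - 5 Y \left(Y + 42\right) = - 5 Y \left(42 + Y\right)$)
$p{\left(\sqrt{6 - 4} \right)} 16 \cdot 16 = - 5 \sqrt{6 - 4} \left(42 + \sqrt{6 - 4}\right) 16 \cdot 16 = - 5 \sqrt{2} \left(42 + \sqrt{2}\right) 16 \cdot 16 = - 80 \sqrt{2} \left(42 + \sqrt{2}\right) 16 = - 1280 \sqrt{2} \left(42 + \sqrt{2}\right)$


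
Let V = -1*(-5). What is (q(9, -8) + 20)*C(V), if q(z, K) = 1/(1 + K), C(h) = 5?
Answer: 695/7 ≈ 99.286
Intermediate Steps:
V = 5
(q(9, -8) + 20)*C(V) = (1/(1 - 8) + 20)*5 = (1/(-7) + 20)*5 = (-⅐ + 20)*5 = (139/7)*5 = 695/7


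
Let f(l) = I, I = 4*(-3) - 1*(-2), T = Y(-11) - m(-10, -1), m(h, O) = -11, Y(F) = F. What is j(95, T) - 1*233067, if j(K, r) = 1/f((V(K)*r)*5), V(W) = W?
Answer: -2330671/10 ≈ -2.3307e+5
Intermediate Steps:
T = 0 (T = -11 - 1*(-11) = -11 + 11 = 0)
I = -10 (I = -12 + 2 = -10)
f(l) = -10
j(K, r) = -⅒ (j(K, r) = 1/(-10) = -⅒)
j(95, T) - 1*233067 = -⅒ - 1*233067 = -⅒ - 233067 = -2330671/10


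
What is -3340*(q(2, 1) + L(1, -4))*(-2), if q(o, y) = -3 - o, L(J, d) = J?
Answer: -26720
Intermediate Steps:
-3340*(q(2, 1) + L(1, -4))*(-2) = -3340*((-3 - 1*2) + 1)*(-2) = -3340*((-3 - 2) + 1)*(-2) = -3340*(-5 + 1)*(-2) = -(-13360)*(-2) = -3340*8 = -26720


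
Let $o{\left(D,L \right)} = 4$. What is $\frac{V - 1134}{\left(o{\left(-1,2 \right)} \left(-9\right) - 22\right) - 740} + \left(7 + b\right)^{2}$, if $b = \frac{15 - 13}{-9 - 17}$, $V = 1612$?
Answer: $\frac{3191509}{67431} \approx 47.33$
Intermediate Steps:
$b = - \frac{1}{13}$ ($b = \frac{2}{-26} = 2 \left(- \frac{1}{26}\right) = - \frac{1}{13} \approx -0.076923$)
$\frac{V - 1134}{\left(o{\left(-1,2 \right)} \left(-9\right) - 22\right) - 740} + \left(7 + b\right)^{2} = \frac{1612 - 1134}{\left(4 \left(-9\right) - 22\right) - 740} + \left(7 - \frac{1}{13}\right)^{2} = \frac{478}{\left(-36 - 22\right) - 740} + \left(\frac{90}{13}\right)^{2} = \frac{478}{-58 - 740} + \frac{8100}{169} = \frac{478}{-798} + \frac{8100}{169} = 478 \left(- \frac{1}{798}\right) + \frac{8100}{169} = - \frac{239}{399} + \frac{8100}{169} = \frac{3191509}{67431}$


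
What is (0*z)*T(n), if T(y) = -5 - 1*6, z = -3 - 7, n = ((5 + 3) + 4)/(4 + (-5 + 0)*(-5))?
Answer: 0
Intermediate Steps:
n = 12/29 (n = (8 + 4)/(4 - 5*(-5)) = 12/(4 + 25) = 12/29 ≈ 0.41379)
z = -10
T(y) = -11 (T(y) = -5 - 6 = -11)
(0*z)*T(n) = (0*(-10))*(-11) = 0*(-11) = 0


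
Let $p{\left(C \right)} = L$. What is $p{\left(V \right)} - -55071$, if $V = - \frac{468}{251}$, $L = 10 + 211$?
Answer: $55292$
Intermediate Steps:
$L = 221$
$V = - \frac{468}{251}$ ($V = \left(-468\right) \frac{1}{251} = - \frac{468}{251} \approx -1.8645$)
$p{\left(C \right)} = 221$
$p{\left(V \right)} - -55071 = 221 - -55071 = 221 + 55071 = 55292$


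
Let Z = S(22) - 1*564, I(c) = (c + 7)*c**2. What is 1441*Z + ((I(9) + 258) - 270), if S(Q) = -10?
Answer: -825850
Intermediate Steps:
I(c) = c**2*(7 + c) (I(c) = (7 + c)*c**2 = c**2*(7 + c))
Z = -574 (Z = -10 - 1*564 = -10 - 564 = -574)
1441*Z + ((I(9) + 258) - 270) = 1441*(-574) + ((9**2*(7 + 9) + 258) - 270) = -827134 + ((81*16 + 258) - 270) = -827134 + ((1296 + 258) - 270) = -827134 + (1554 - 270) = -827134 + 1284 = -825850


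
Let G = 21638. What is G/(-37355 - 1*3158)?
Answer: -21638/40513 ≈ -0.53410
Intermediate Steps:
G/(-37355 - 1*3158) = 21638/(-37355 - 1*3158) = 21638/(-37355 - 3158) = 21638/(-40513) = 21638*(-1/40513) = -21638/40513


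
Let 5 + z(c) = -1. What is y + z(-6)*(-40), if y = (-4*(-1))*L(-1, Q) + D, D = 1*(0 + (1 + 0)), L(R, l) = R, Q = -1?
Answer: 237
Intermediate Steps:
z(c) = -6 (z(c) = -5 - 1 = -6)
D = 1 (D = 1*(0 + 1) = 1*1 = 1)
y = -3 (y = -4*(-1)*(-1) + 1 = 4*(-1) + 1 = -4 + 1 = -3)
y + z(-6)*(-40) = -3 - 6*(-40) = -3 + 240 = 237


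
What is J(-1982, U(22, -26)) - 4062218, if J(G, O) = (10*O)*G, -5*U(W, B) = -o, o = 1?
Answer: -4066182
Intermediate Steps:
U(W, B) = ⅕ (U(W, B) = -(-1)/5 = -⅕*(-1) = ⅕)
J(G, O) = 10*G*O
J(-1982, U(22, -26)) - 4062218 = 10*(-1982)*(⅕) - 4062218 = -3964 - 4062218 = -4066182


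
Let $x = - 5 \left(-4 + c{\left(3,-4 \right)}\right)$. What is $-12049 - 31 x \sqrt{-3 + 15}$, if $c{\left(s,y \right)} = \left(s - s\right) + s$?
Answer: $-12049 - 310 \sqrt{3} \approx -12586.0$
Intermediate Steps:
$c{\left(s,y \right)} = s$ ($c{\left(s,y \right)} = 0 + s = s$)
$x = 5$ ($x = - 5 \left(-4 + 3\right) = \left(-5\right) \left(-1\right) = 5$)
$-12049 - 31 x \sqrt{-3 + 15} = -12049 - 31 \cdot 5 \sqrt{-3 + 15} = -12049 - 155 \sqrt{12} = -12049 - 155 \cdot 2 \sqrt{3} = -12049 - 310 \sqrt{3}$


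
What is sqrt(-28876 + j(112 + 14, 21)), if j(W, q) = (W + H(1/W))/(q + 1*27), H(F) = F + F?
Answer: I*sqrt(1833574785)/252 ≈ 169.92*I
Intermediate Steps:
H(F) = 2*F
j(W, q) = (W + 2/W)/(27 + q) (j(W, q) = (W + 2/W)/(q + 1*27) = (W + 2/W)/(q + 27) = (W + 2/W)/(27 + q))
sqrt(-28876 + j(112 + 14, 21)) = sqrt(-28876 + (2 + (112 + 14)**2)/((112 + 14)*(27 + 21))) = sqrt(-28876 + (2 + 126**2)/(126*48)) = sqrt(-28876 + (1/126)*(1/48)*(2 + 15876)) = sqrt(-28876 + (1/126)*(1/48)*15878) = sqrt(-28876 + 7939/3024) = sqrt(-87313085/3024) = I*sqrt(1833574785)/252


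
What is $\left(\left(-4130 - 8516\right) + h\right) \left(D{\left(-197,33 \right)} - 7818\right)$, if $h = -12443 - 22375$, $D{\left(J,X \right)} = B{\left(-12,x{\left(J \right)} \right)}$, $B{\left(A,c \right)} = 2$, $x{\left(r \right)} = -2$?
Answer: $370978624$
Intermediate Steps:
$D{\left(J,X \right)} = 2$
$h = -34818$ ($h = -12443 - 22375 = -34818$)
$\left(\left(-4130 - 8516\right) + h\right) \left(D{\left(-197,33 \right)} - 7818\right) = \left(\left(-4130 - 8516\right) - 34818\right) \left(2 - 7818\right) = \left(-12646 - 34818\right) \left(-7816\right) = \left(-47464\right) \left(-7816\right) = 370978624$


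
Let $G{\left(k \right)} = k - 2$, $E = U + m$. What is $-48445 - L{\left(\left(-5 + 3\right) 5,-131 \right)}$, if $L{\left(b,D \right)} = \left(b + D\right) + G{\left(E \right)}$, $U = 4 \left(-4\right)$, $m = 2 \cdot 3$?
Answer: $-48292$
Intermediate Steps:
$m = 6$
$U = -16$
$E = -10$ ($E = -16 + 6 = -10$)
$G{\left(k \right)} = -2 + k$
$L{\left(b,D \right)} = -12 + D + b$ ($L{\left(b,D \right)} = \left(b + D\right) - 12 = \left(D + b\right) - 12 = -12 + D + b$)
$-48445 - L{\left(\left(-5 + 3\right) 5,-131 \right)} = -48445 - \left(-12 - 131 + \left(-5 + 3\right) 5\right) = -48445 - \left(-12 - 131 - 10\right) = -48445 - -153 = -48445 + 153 = -48292$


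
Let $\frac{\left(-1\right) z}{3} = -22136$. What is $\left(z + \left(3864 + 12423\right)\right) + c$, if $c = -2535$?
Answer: $80160$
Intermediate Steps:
$z = 66408$ ($z = \left(-3\right) \left(-22136\right) = 66408$)
$\left(z + \left(3864 + 12423\right)\right) + c = \left(66408 + \left(3864 + 12423\right)\right) - 2535 = \left(66408 + 16287\right) - 2535 = 82695 - 2535 = 80160$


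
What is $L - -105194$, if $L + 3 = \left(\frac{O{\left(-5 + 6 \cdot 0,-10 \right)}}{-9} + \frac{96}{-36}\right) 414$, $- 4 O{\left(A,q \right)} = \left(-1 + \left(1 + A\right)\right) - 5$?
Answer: $103972$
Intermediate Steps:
$O{\left(A,q \right)} = \frac{5}{4} - \frac{A}{4}$ ($O{\left(A,q \right)} = - \frac{\left(-1 + \left(1 + A\right)\right) - 5}{4} = - \frac{A - 5}{4} = - \frac{-5 + A}{4} = \frac{5}{4} - \frac{A}{4}$)
$L = -1222$ ($L = -3 + \left(\frac{\frac{5}{4} - \frac{-5 + 6 \cdot 0}{4}}{-9} + \frac{96}{-36}\right) 414 = -3 + \left(\left(\frac{5}{4} - \frac{-5 + 0}{4}\right) \left(- \frac{1}{9}\right) + 96 \left(- \frac{1}{36}\right)\right) 414 = -3 + \left(\left(\frac{5}{4} - - \frac{5}{4}\right) \left(- \frac{1}{9}\right) - \frac{8}{3}\right) 414 = -3 + \left(\left(\frac{5}{4} + \frac{5}{4}\right) \left(- \frac{1}{9}\right) - \frac{8}{3}\right) 414 = -3 + \left(\frac{5}{2} \left(- \frac{1}{9}\right) - \frac{8}{3}\right) 414 = -3 + \left(- \frac{5}{18} - \frac{8}{3}\right) 414 = -3 - 1219 = -1222$)
$L - -105194 = -1222 - -105194 = -1222 + 105194 = 103972$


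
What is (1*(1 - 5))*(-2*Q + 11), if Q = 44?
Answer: 308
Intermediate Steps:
(1*(1 - 5))*(-2*Q + 11) = (1*(1 - 5))*(-2*44 + 11) = (1*(-4))*(-88 + 11) = -4*(-77) = 308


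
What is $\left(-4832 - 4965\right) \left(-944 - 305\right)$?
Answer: $12236453$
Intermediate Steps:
$\left(-4832 - 4965\right) \left(-944 - 305\right) = \left(-9797\right) \left(-1249\right) = 12236453$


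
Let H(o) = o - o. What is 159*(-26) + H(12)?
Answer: -4134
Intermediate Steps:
H(o) = 0
159*(-26) + H(12) = 159*(-26) + 0 = -4134 + 0 = -4134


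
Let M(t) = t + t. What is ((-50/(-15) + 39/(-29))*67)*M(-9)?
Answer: -69546/29 ≈ -2398.1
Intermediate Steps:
M(t) = 2*t
((-50/(-15) + 39/(-29))*67)*M(-9) = ((-50/(-15) + 39/(-29))*67)*(2*(-9)) = ((-50*(-1/15) + 39*(-1/29))*67)*(-18) = ((10/3 - 39/29)*67)*(-18) = ((173/87)*67)*(-18) = (11591/87)*(-18) = -69546/29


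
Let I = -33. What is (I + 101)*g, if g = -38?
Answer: -2584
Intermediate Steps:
(I + 101)*g = (-33 + 101)*(-38) = 68*(-38) = -2584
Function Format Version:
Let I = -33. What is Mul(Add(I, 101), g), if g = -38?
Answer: -2584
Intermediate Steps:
Mul(Add(I, 101), g) = Mul(Add(-33, 101), -38) = Mul(68, -38) = -2584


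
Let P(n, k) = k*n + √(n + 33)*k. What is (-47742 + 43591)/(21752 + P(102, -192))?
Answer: 160703/4936 + 5337*√15/617 ≈ 66.058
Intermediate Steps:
P(n, k) = k*n + k*√(33 + n) (P(n, k) = k*n + √(33 + n)*k = k*n + k*√(33 + n))
(-47742 + 43591)/(21752 + P(102, -192)) = (-47742 + 43591)/(21752 - 192*(102 + √(33 + 102))) = -4151/(21752 - 192*(102 + √135)) = -4151/(21752 - 192*(102 + 3*√15)) = -4151/(21752 + (-19584 - 576*√15)) = -4151/(2168 - 576*√15)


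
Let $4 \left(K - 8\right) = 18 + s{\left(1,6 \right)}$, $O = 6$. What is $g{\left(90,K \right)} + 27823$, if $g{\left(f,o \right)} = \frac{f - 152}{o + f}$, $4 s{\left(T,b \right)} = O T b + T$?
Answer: $\frac{46658179}{1677} \approx 27822.0$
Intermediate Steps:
$s{\left(T,b \right)} = \frac{T}{4} + \frac{3 T b}{2}$ ($s{\left(T,b \right)} = \frac{6 T b + T}{4} = \frac{T + 6 T b}{4} = \frac{T}{4} + \frac{3 T b}{2}$)
$K = \frac{237}{16}$ ($K = 8 + \frac{18 + \frac{1}{4} \cdot 1 \left(1 + 6 \cdot 6\right)}{4} = 8 + \frac{18 + \frac{1}{4} \cdot 1 \left(1 + 36\right)}{4} = 8 + \frac{18 + \frac{1}{4} \cdot 1 \cdot 37}{4} = 8 + \frac{18 + \frac{37}{4}}{4} = 8 + \frac{1}{4} \cdot \frac{109}{4} = 8 + \frac{109}{16} = \frac{237}{16} \approx 14.813$)
$g{\left(f,o \right)} = \frac{-152 + f}{f + o}$
$g{\left(90,K \right)} + 27823 = \frac{-152 + 90}{90 + \frac{237}{16}} + 27823 = \frac{1}{\frac{1677}{16}} \left(-62\right) + 27823 = \frac{16}{1677} \left(-62\right) + 27823 = - \frac{992}{1677} + 27823 = \frac{46658179}{1677}$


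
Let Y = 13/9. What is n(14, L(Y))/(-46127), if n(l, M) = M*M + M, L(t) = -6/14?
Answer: 12/2260223 ≈ 5.3092e-6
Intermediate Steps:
Y = 13/9 (Y = 13*(⅑) = 13/9 ≈ 1.4444)
L(t) = -3/7 (L(t) = -6*1/14 = -3/7)
n(l, M) = M + M² (n(l, M) = M² + M = M + M²)
n(14, L(Y))/(-46127) = -3*(1 - 3/7)/7/(-46127) = -3/7*4/7*(-1/46127) = -12/49*(-1/46127) = 12/2260223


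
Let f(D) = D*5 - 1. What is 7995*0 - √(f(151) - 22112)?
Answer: -I*√21358 ≈ -146.14*I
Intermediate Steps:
f(D) = -1 + 5*D (f(D) = 5*D - 1 = -1 + 5*D)
7995*0 - √(f(151) - 22112) = 7995*0 - √((-1 + 5*151) - 22112) = 0 - √((-1 + 755) - 22112) = 0 - √(754 - 22112) = 0 - √(-21358) = 0 - I*√21358 = -I*√21358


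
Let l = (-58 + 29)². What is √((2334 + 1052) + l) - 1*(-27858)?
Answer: 27858 + √4227 ≈ 27923.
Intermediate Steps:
l = 841 (l = (-29)² = 841)
√((2334 + 1052) + l) - 1*(-27858) = √((2334 + 1052) + 841) - 1*(-27858) = √(3386 + 841) + 27858 = √4227 + 27858 = 27858 + √4227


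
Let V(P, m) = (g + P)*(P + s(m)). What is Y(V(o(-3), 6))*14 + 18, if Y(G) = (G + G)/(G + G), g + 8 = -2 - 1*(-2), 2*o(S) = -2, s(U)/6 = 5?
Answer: 32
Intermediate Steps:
s(U) = 30 (s(U) = 6*5 = 30)
o(S) = -1 (o(S) = (½)*(-2) = -1)
g = -8 (g = -8 + (-2 - 1*(-2)) = -8 + (-2 + 2) = -8 + 0 = -8)
V(P, m) = (-8 + P)*(30 + P) (V(P, m) = (-8 + P)*(P + 30) = (-8 + P)*(30 + P))
Y(G) = 1 (Y(G) = (2*G)/((2*G)) = (2*G)*(1/(2*G)) = 1)
Y(V(o(-3), 6))*14 + 18 = 1*14 + 18 = 14 + 18 = 32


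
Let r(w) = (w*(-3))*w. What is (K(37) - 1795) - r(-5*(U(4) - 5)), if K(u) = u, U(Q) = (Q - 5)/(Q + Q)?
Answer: 13563/64 ≈ 211.92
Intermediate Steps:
U(Q) = (-5 + Q)/(2*Q) (U(Q) = (-5 + Q)/((2*Q)) = (-5 + Q)*(1/(2*Q)) = (-5 + Q)/(2*Q))
r(w) = -3*w**2 (r(w) = (-3*w)*w = -3*w**2)
(K(37) - 1795) - r(-5*(U(4) - 5)) = (37 - 1795) - (-3)*(-5*((1/2)*(-5 + 4)/4 - 5))**2 = -1758 - (-3)*(-5*((1/2)*(1/4)*(-1) - 5))**2 = -1758 - (-3)*(-5*(-1/8 - 5))**2 = -1758 - (-3)*(-5*(-41/8))**2 = -1758 - (-3)*(205/8)**2 = -1758 - (-3)*42025/64 = -1758 - 1*(-126075/64) = -1758 + 126075/64 = 13563/64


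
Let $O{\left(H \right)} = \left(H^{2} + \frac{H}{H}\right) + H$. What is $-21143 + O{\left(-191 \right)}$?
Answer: $15148$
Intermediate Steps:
$O{\left(H \right)} = 1 + H + H^{2}$ ($O{\left(H \right)} = \left(H^{2} + 1\right) + H = \left(1 + H^{2}\right) + H = 1 + H + H^{2}$)
$-21143 + O{\left(-191 \right)} = -21143 + \left(1 - 191 + \left(-191\right)^{2}\right) = -21143 + \left(1 - 191 + 36481\right) = -21143 + 36291 = 15148$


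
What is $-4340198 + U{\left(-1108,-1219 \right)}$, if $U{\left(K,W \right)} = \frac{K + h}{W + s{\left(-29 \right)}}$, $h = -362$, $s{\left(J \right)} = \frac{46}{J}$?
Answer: $- \frac{51209981992}{11799} \approx -4.3402 \cdot 10^{6}$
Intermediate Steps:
$U{\left(K,W \right)} = \frac{-362 + K}{- \frac{46}{29} + W}$ ($U{\left(K,W \right)} = \frac{K - 362}{W + \frac{46}{-29}} = \frac{-362 + K}{W + 46 \left(- \frac{1}{29}\right)} = \frac{-362 + K}{W - \frac{46}{29}} = \frac{-362 + K}{- \frac{46}{29} + W}$)
$-4340198 + U{\left(-1108,-1219 \right)} = -4340198 + \frac{29 \left(-362 - 1108\right)}{-46 + 29 \left(-1219\right)} = -4340198 + 29 \frac{1}{-46 - 35351} \left(-1470\right) = -4340198 + 29 \frac{1}{-35397} \left(-1470\right) = -4340198 + 29 \left(- \frac{1}{35397}\right) \left(-1470\right) = -4340198 + \frac{14210}{11799} = - \frac{51209981992}{11799}$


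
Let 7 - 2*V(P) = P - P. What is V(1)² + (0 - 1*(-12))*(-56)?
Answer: -2639/4 ≈ -659.75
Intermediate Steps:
V(P) = 7/2 (V(P) = 7/2 - (P - P)/2 = 7/2 - ½*0 = 7/2 + 0 = 7/2)
V(1)² + (0 - 1*(-12))*(-56) = (7/2)² + (0 - 1*(-12))*(-56) = 49/4 + (0 + 12)*(-56) = 49/4 + 12*(-56) = 49/4 - 672 = -2639/4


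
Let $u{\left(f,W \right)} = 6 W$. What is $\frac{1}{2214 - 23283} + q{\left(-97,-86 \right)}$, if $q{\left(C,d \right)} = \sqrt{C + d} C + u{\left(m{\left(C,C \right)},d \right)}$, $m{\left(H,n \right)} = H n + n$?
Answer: $- \frac{10871605}{21069} - 97 i \sqrt{183} \approx -516.0 - 1312.2 i$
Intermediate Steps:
$m{\left(H,n \right)} = n + H n$
$q{\left(C,d \right)} = 6 d + C \sqrt{C + d}$ ($q{\left(C,d \right)} = \sqrt{C + d} C + 6 d = C \sqrt{C + d} + 6 d = 6 d + C \sqrt{C + d}$)
$\frac{1}{2214 - 23283} + q{\left(-97,-86 \right)} = \frac{1}{2214 - 23283} + \left(6 \left(-86\right) - 97 \sqrt{-97 - 86}\right) = \frac{1}{-21069} - \left(516 + 97 \sqrt{-183}\right) = - \frac{1}{21069} - \left(516 + 97 i \sqrt{183}\right) = - \frac{10871605}{21069} - 97 i \sqrt{183}$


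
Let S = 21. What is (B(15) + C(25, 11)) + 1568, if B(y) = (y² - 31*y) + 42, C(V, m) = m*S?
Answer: 1601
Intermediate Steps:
C(V, m) = 21*m (C(V, m) = m*21 = 21*m)
B(y) = 42 + y² - 31*y
(B(15) + C(25, 11)) + 1568 = ((42 + 15² - 31*15) + 21*11) + 1568 = ((42 + 225 - 465) + 231) + 1568 = (-198 + 231) + 1568 = 33 + 1568 = 1601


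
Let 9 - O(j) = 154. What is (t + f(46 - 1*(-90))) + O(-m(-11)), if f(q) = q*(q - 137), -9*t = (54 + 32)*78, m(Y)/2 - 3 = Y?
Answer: -3079/3 ≈ -1026.3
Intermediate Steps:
m(Y) = 6 + 2*Y
t = -2236/3 (t = -(54 + 32)*78/9 = -86*78/9 = -⅑*6708 = -2236/3 ≈ -745.33)
f(q) = q*(-137 + q)
O(j) = -145 (O(j) = 9 - 1*154 = 9 - 154 = -145)
(t + f(46 - 1*(-90))) + O(-m(-11)) = (-2236/3 + (46 - 1*(-90))*(-137 + (46 - 1*(-90)))) - 145 = (-2236/3 + (46 + 90)*(-137 + (46 + 90))) - 145 = (-2236/3 + 136*(-137 + 136)) - 145 = (-2236/3 + 136*(-1)) - 145 = (-2236/3 - 136) - 145 = -2644/3 - 145 = -3079/3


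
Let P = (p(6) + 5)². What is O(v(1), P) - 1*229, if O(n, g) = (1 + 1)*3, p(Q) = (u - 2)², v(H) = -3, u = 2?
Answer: -223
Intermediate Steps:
p(Q) = 0 (p(Q) = (2 - 2)² = 0² = 0)
P = 25 (P = (0 + 5)² = 5² = 25)
O(n, g) = 6 (O(n, g) = 2*3 = 6)
O(v(1), P) - 1*229 = 6 - 1*229 = 6 - 229 = -223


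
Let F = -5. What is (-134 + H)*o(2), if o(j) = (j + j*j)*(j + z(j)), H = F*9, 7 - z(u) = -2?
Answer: -11814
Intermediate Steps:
z(u) = 9 (z(u) = 7 - 1*(-2) = 7 + 2 = 9)
H = -45 (H = -5*9 = -45)
o(j) = (9 + j)*(j + j²) (o(j) = (j + j*j)*(j + 9) = (j + j²)*(9 + j) = (9 + j)*(j + j²))
(-134 + H)*o(2) = (-134 - 45)*(2*(9 + 2² + 10*2)) = -358*(9 + 4 + 20) = -358*33 = -179*66 = -11814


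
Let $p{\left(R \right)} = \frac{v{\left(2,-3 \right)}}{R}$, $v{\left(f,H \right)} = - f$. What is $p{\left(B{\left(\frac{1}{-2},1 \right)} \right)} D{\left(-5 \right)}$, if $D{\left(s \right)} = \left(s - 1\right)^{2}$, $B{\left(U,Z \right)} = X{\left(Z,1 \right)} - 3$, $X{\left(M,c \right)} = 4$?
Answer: $-72$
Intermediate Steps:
$B{\left(U,Z \right)} = 1$ ($B{\left(U,Z \right)} = 4 - 3 = 1$)
$p{\left(R \right)} = - \frac{2}{R}$ ($p{\left(R \right)} = \frac{\left(-1\right) 2}{R} = - \frac{2}{R}$)
$D{\left(s \right)} = \left(-1 + s\right)^{2}$
$p{\left(B{\left(\frac{1}{-2},1 \right)} \right)} D{\left(-5 \right)} = - \frac{2}{1} \left(-1 - 5\right)^{2} = \left(-2\right) 1 \left(-6\right)^{2} = \left(-2\right) 36 = -72$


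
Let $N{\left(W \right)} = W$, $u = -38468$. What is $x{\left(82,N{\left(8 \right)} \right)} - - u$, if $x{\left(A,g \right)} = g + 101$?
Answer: $-38359$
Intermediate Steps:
$x{\left(A,g \right)} = 101 + g$
$x{\left(82,N{\left(8 \right)} \right)} - - u = \left(101 + 8\right) - \left(-1\right) \left(-38468\right) = 109 - 38468 = -38359$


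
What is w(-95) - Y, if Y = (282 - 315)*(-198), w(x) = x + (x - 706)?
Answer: -7430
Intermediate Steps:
w(x) = -706 + 2*x (w(x) = x + (-706 + x) = -706 + 2*x)
Y = 6534 (Y = -33*(-198) = 6534)
w(-95) - Y = (-706 + 2*(-95)) - 1*6534 = (-706 - 190) - 6534 = -896 - 6534 = -7430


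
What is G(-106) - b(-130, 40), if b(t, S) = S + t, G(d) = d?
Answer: -16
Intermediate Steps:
G(-106) - b(-130, 40) = -106 - (40 - 130) = -106 - 1*(-90) = -106 + 90 = -16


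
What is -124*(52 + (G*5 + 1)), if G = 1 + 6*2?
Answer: -14632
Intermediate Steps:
G = 13 (G = 1 + 12 = 13)
-124*(52 + (G*5 + 1)) = -124*(52 + (13*5 + 1)) = -124*(52 + (65 + 1)) = -124*(52 + 66) = -124*118 = -14632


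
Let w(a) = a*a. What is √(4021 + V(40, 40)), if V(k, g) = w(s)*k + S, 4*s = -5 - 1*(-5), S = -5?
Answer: 4*√251 ≈ 63.372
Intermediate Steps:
s = 0 (s = (-5 - 1*(-5))/4 = (-5 + 5)/4 = (¼)*0 = 0)
w(a) = a²
V(k, g) = -5 (V(k, g) = 0²*k - 5 = 0*k - 5 = 0 - 5 = -5)
√(4021 + V(40, 40)) = √(4021 - 5) = √4016 = 4*√251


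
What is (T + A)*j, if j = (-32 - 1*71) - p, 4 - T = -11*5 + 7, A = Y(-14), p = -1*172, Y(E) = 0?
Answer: 3588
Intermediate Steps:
p = -172
A = 0
T = 52 (T = 4 - (-11*5 + 7) = 4 - (-55 + 7) = 4 - 1*(-48) = 4 + 48 = 52)
j = 69 (j = (-32 - 1*71) - 1*(-172) = (-32 - 71) + 172 = -103 + 172 = 69)
(T + A)*j = (52 + 0)*69 = 52*69 = 3588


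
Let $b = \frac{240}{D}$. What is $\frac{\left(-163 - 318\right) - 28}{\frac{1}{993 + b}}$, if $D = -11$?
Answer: $- \frac{5437647}{11} \approx -4.9433 \cdot 10^{5}$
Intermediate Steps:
$b = - \frac{240}{11}$ ($b = \frac{240}{-11} = 240 \left(- \frac{1}{11}\right) = - \frac{240}{11} \approx -21.818$)
$\frac{\left(-163 - 318\right) - 28}{\frac{1}{993 + b}} = \frac{\left(-163 - 318\right) - 28}{\frac{1}{993 - \frac{240}{11}}} = \frac{-481 - 28}{\frac{1}{\frac{10683}{11}}} = - \frac{509}{\frac{11}{10683}} = \left(-509\right) \frac{10683}{11} = - \frac{5437647}{11}$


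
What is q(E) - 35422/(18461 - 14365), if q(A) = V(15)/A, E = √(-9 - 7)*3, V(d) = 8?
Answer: -17711/2048 - 2*I/3 ≈ -8.6479 - 0.66667*I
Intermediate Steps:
E = 12*I (E = √(-16)*3 = (4*I)*3 = 12*I ≈ 12.0*I)
q(A) = 8/A
q(E) - 35422/(18461 - 14365) = 8/((12*I)) - 35422/(18461 - 14365) = 8*(-I/12) - 35422/4096 = -2*I/3 - 35422*1/4096 = -2*I/3 - 17711/2048 = -17711/2048 - 2*I/3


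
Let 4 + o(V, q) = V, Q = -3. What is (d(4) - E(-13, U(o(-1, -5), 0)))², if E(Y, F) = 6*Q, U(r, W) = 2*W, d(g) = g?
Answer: 484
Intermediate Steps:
o(V, q) = -4 + V
E(Y, F) = -18 (E(Y, F) = 6*(-3) = -18)
(d(4) - E(-13, U(o(-1, -5), 0)))² = (4 - 1*(-18))² = (4 + 18)² = 22² = 484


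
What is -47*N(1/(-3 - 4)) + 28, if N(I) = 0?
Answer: 28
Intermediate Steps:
-47*N(1/(-3 - 4)) + 28 = -47*0 + 28 = 0 + 28 = 28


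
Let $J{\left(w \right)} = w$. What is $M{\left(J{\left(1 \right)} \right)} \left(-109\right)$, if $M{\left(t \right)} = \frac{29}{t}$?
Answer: $-3161$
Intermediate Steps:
$M{\left(J{\left(1 \right)} \right)} \left(-109\right) = \frac{29}{1} \left(-109\right) = 29 \cdot 1 \left(-109\right) = 29 \left(-109\right) = -3161$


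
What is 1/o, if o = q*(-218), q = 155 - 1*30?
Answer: -1/27250 ≈ -3.6697e-5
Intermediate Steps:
q = 125 (q = 155 - 30 = 125)
o = -27250 (o = 125*(-218) = -27250)
1/o = 1/(-27250) = -1/27250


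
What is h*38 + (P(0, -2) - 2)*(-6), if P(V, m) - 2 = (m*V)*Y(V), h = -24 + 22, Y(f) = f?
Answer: -76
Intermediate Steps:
h = -2
P(V, m) = 2 + m*V² (P(V, m) = 2 + (m*V)*V = 2 + (V*m)*V = 2 + m*V²)
h*38 + (P(0, -2) - 2)*(-6) = -2*38 + ((2 - 2*0²) - 2)*(-6) = -76 + ((2 - 2*0) - 2)*(-6) = -76 + ((2 + 0) - 2)*(-6) = -76 + (2 - 2)*(-6) = -76 + 0*(-6) = -76 + 0 = -76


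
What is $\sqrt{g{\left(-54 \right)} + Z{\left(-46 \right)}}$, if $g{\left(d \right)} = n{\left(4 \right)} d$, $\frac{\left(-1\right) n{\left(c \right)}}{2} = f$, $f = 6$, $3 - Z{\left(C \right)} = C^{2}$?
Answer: $i \sqrt{1465} \approx 38.275 i$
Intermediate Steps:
$Z{\left(C \right)} = 3 - C^{2}$
$n{\left(c \right)} = -12$ ($n{\left(c \right)} = \left(-2\right) 6 = -12$)
$g{\left(d \right)} = - 12 d$
$\sqrt{g{\left(-54 \right)} + Z{\left(-46 \right)}} = \sqrt{\left(-12\right) \left(-54\right) + \left(3 - \left(-46\right)^{2}\right)} = \sqrt{648 + \left(3 - 2116\right)} = \sqrt{648 - 2113} = \sqrt{-1465} = i \sqrt{1465}$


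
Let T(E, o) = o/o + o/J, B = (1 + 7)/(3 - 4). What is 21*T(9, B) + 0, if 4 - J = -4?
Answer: 0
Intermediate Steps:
J = 8 (J = 4 - 1*(-4) = 4 + 4 = 8)
B = -8 (B = 8/(-1) = 8*(-1) = -8)
T(E, o) = 1 + o/8 (T(E, o) = o/o + o/8 = 1 + o*(⅛) = 1 + o/8)
21*T(9, B) + 0 = 21*(1 + (⅛)*(-8)) + 0 = 21*(1 - 1) + 0 = 21*0 + 0 = 0 + 0 = 0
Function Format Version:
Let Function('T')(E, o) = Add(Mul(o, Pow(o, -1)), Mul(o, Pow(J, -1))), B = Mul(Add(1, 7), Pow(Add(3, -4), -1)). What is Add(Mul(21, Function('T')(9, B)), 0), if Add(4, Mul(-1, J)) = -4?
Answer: 0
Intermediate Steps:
J = 8 (J = Add(4, Mul(-1, -4)) = Add(4, 4) = 8)
B = -8 (B = Mul(8, Pow(-1, -1)) = Mul(8, -1) = -8)
Function('T')(E, o) = Add(1, Mul(Rational(1, 8), o)) (Function('T')(E, o) = Add(Mul(o, Pow(o, -1)), Mul(o, Pow(8, -1))) = Add(1, Mul(o, Rational(1, 8))) = Add(1, Mul(Rational(1, 8), o)))
Add(Mul(21, Function('T')(9, B)), 0) = Add(Mul(21, Add(1, Mul(Rational(1, 8), -8))), 0) = Add(Mul(21, Add(1, -1)), 0) = Add(Mul(21, 0), 0) = Add(0, 0) = 0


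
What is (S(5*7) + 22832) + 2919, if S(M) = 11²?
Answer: 25872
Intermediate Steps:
S(M) = 121
(S(5*7) + 22832) + 2919 = (121 + 22832) + 2919 = 22953 + 2919 = 25872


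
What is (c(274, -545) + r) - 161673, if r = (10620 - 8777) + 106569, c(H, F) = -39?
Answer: -53300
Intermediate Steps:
r = 108412 (r = 1843 + 106569 = 108412)
(c(274, -545) + r) - 161673 = (-39 + 108412) - 161673 = 108373 - 161673 = -53300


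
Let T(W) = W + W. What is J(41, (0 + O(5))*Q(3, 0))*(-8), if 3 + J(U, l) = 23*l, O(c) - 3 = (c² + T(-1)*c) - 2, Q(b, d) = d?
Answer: 24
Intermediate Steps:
T(W) = 2*W
O(c) = 1 + c² - 2*c (O(c) = 3 + ((c² + (2*(-1))*c) - 2) = 3 + ((c² - 2*c) - 2) = 3 + (-2 + c² - 2*c) = 1 + c² - 2*c)
J(U, l) = -3 + 23*l
J(41, (0 + O(5))*Q(3, 0))*(-8) = (-3 + 23*((0 + (1 + 5² - 2*5))*0))*(-8) = (-3 + 23*((0 + (1 + 25 - 10))*0))*(-8) = (-3 + 23*((0 + 16)*0))*(-8) = (-3 + 23*(16*0))*(-8) = (-3 + 23*0)*(-8) = (-3 + 0)*(-8) = -3*(-8) = 24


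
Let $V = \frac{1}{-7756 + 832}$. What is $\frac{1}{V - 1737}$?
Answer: $- \frac{6924}{12026989} \approx -0.00057571$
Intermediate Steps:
$V = - \frac{1}{6924}$ ($V = \frac{1}{-6924} = - \frac{1}{6924} \approx -0.00014443$)
$\frac{1}{V - 1737} = \frac{1}{- \frac{1}{6924} - 1737} = \frac{1}{- \frac{12026989}{6924}} = - \frac{6924}{12026989}$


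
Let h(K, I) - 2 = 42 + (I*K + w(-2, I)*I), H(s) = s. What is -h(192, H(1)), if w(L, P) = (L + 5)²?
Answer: -245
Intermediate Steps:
w(L, P) = (5 + L)²
h(K, I) = 44 + 9*I + I*K (h(K, I) = 2 + (42 + (I*K + (5 - 2)²*I)) = 2 + (42 + (I*K + 3²*I)) = 2 + (42 + (I*K + 9*I)) = 2 + (42 + (9*I + I*K)) = 2 + (42 + 9*I + I*K) = 44 + 9*I + I*K)
-h(192, H(1)) = -(44 + 9*1 + 1*192) = -(44 + 9 + 192) = -1*245 = -245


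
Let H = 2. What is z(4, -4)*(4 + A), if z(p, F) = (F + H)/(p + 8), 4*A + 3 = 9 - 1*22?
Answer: 0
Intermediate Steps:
A = -4 (A = -3/4 + (9 - 1*22)/4 = -3/4 + (9 - 22)/4 = -3/4 + (1/4)*(-13) = -3/4 - 13/4 = -4)
z(p, F) = (2 + F)/(8 + p) (z(p, F) = (F + 2)/(p + 8) = (2 + F)/(8 + p))
z(4, -4)*(4 + A) = ((2 - 4)/(8 + 4))*(4 - 4) = (-2/12)*0 = ((1/12)*(-2))*0 = -1/6*0 = 0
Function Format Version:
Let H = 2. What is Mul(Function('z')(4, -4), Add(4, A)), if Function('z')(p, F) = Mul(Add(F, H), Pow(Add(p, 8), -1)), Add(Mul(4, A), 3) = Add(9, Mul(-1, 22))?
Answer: 0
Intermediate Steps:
A = -4 (A = Add(Rational(-3, 4), Mul(Rational(1, 4), Add(9, Mul(-1, 22)))) = Add(Rational(-3, 4), Mul(Rational(1, 4), Add(9, -22))) = Add(Rational(-3, 4), Mul(Rational(1, 4), -13)) = Add(Rational(-3, 4), Rational(-13, 4)) = -4)
Function('z')(p, F) = Mul(Pow(Add(8, p), -1), Add(2, F)) (Function('z')(p, F) = Mul(Add(F, 2), Pow(Add(p, 8), -1)) = Mul(Add(2, F), Pow(Add(8, p), -1)) = Mul(Pow(Add(8, p), -1), Add(2, F)))
Mul(Function('z')(4, -4), Add(4, A)) = Mul(Mul(Pow(Add(8, 4), -1), Add(2, -4)), Add(4, -4)) = Mul(Mul(Pow(12, -1), -2), 0) = Mul(Mul(Rational(1, 12), -2), 0) = Mul(Rational(-1, 6), 0) = 0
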